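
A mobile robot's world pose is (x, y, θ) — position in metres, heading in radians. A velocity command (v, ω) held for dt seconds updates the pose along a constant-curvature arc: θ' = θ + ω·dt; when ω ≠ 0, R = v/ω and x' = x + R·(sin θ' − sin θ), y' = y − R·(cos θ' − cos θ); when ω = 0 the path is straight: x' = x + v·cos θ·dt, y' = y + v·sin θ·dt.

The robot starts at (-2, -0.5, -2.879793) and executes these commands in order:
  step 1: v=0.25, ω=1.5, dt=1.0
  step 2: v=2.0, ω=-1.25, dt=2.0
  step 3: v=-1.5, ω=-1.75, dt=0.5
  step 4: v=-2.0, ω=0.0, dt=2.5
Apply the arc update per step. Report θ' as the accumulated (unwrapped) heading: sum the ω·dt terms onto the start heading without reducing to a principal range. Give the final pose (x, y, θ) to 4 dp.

(-4.7005, -7.8457, -4.7548)

step 1: θ'=-1.3798 (R=0.1667) → pose (-2.1205, -0.6926, -1.3798)
step 2: θ'=-3.8798 (R=-1.6000) → pose (-4.7681, -2.1799, -3.8798)
step 3: θ'=-4.7548 (R=0.8571) → pose (-4.4886, -2.8502, -4.7548)
step 4: θ'=-4.7548 (straight) → pose (-4.7005, -7.8457, -4.7548)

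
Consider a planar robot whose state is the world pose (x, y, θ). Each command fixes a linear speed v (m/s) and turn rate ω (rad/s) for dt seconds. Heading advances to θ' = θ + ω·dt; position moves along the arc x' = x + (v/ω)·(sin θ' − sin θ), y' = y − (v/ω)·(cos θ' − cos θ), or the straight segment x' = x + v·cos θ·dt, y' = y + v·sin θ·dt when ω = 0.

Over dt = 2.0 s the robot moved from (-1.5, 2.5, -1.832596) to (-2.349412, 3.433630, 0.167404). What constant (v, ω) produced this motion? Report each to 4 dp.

Δθ = 0.167404 − -1.832596 = 2.000000
ω = Δθ/dt = 2.000000/2.0 = 1.0000
R = −Δy/(cos θ' − cos θ) = -0.7500
v = R·ω = -0.7500·1.0000 = -0.7500

v = -0.7500, ω = 1.0000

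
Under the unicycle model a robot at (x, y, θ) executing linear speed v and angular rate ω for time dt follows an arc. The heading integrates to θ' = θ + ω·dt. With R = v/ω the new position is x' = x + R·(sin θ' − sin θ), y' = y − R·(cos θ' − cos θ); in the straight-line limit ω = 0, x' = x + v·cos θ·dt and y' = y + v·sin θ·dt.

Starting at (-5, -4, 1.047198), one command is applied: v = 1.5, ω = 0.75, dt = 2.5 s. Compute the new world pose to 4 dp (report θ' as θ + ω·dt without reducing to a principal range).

θ' = 1.0472 + 0.75·2.5 = 2.9222
R = v/ω = 1.5/0.75 = 2.0000
x' = -5 + 2.0000·(sin 2.9222 − sin 1.0472) = -6.2968
y' = -4 − 2.0000·(cos 2.9222 − cos 1.0472) = -1.0479

(-6.2968, -1.0479, 2.9222)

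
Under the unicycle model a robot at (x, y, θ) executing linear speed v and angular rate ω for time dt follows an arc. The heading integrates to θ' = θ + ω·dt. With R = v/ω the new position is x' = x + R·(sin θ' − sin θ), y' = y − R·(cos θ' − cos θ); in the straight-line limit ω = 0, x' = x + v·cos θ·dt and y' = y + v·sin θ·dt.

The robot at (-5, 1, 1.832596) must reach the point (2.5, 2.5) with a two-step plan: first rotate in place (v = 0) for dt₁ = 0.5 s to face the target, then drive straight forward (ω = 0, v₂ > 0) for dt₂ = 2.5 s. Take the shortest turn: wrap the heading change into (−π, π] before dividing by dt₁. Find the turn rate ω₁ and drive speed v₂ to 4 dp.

ω₁ = -3.2704, v₂ = 3.0594

heading to target = atan2(2.5−1, 2.5−-5) = 0.1974
Δθ = wrap(0.1974 − 1.8326) = -1.6352; ω₁ = Δθ/dt₁ = -3.2704
distance = √((2.5−-5)² + (2.5−1)²) = 7.6485; v₂ = distance/dt₂ = 3.0594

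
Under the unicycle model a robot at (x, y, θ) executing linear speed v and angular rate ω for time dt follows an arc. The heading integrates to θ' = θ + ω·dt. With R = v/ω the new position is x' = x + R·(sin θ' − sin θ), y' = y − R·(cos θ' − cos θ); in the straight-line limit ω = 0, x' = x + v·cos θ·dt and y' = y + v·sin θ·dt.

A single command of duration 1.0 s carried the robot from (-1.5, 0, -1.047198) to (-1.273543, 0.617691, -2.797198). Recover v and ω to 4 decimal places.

v = -0.7500, ω = -1.7500

Δθ = -2.797198 − -1.047198 = -1.750000
ω = Δθ/dt = -1.750000/1.0 = -1.7500
R = −Δy/(cos θ' − cos θ) = 0.4286
v = R·ω = 0.4286·-1.7500 = -0.7500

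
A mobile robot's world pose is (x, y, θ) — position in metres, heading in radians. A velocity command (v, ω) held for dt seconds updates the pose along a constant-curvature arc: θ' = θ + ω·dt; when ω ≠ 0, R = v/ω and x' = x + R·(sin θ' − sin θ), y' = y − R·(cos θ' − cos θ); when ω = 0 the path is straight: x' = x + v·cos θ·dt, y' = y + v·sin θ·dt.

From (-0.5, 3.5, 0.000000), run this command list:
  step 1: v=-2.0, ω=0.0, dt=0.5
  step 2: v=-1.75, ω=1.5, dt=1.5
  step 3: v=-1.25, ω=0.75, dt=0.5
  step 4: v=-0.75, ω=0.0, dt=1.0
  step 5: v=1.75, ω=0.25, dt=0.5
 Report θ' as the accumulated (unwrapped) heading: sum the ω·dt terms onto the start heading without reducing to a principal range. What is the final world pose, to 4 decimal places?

step 1: θ'=0.0000 (straight) → pose (-1.5000, 3.5000, 0.0000)
step 2: θ'=2.2500 (R=-1.1667) → pose (-2.4078, 1.6005, 2.2500)
step 3: θ'=2.6250 (R=-1.6667) → pose (-1.9342, 1.1982, 2.6250)
step 4: θ'=2.6250 (straight) → pose (-1.2820, 0.8278, 2.6250)
step 5: θ'=2.7500 (R=7.0000) → pose (-2.0678, 1.2114, 2.7500)

(-2.0678, 1.2114, 2.7500)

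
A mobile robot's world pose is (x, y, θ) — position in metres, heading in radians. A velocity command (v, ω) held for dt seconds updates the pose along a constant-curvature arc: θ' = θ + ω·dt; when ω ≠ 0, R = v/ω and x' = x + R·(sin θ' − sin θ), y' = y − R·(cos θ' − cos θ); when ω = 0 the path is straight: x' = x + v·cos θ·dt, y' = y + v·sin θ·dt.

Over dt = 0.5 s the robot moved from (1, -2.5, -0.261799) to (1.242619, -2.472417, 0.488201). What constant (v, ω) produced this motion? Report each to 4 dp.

v = 0.5000, ω = 1.5000

Δθ = 0.488201 − -0.261799 = 0.750000
ω = Δθ/dt = 0.750000/0.5 = 1.5000
R = Δx/(sin θ' − sin θ) = 0.3333
v = R·ω = 0.3333·1.5000 = 0.5000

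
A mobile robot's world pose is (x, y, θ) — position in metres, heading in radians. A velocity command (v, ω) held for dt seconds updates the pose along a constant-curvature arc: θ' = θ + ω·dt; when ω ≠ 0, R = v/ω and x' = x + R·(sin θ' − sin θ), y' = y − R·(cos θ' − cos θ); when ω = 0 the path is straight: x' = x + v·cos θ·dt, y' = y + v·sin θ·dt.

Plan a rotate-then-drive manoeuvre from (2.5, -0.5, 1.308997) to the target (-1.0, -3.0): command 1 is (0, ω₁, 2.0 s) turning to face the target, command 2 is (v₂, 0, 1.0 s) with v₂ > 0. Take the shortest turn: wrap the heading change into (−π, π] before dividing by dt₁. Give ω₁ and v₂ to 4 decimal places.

heading to target = atan2(-3−-0.5, -1−2.5) = -2.5213
Δθ = wrap(-2.5213 − 1.3090) = 2.4528; ω₁ = Δθ/dt₁ = 1.2264
distance = √((-1−2.5)² + (-3−-0.5)²) = 4.3012; v₂ = distance/dt₂ = 4.3012

ω₁ = 1.2264, v₂ = 4.3012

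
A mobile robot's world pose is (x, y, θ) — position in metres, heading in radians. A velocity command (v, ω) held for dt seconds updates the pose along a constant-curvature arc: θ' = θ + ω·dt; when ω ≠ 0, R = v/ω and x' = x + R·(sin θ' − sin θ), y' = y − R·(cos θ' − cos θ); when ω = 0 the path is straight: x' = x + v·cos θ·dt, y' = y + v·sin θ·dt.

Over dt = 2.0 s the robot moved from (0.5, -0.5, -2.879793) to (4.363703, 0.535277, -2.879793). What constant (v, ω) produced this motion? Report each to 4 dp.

v = -2.0000, ω = 0.0000

Δθ = -2.879793 − -2.879793 = 0.000000
ω = Δθ/dt = 0.000000/2.0 = 0.0000
ω = 0 → v = (Δx·cos θ + Δy·sin θ)/dt = -2.0000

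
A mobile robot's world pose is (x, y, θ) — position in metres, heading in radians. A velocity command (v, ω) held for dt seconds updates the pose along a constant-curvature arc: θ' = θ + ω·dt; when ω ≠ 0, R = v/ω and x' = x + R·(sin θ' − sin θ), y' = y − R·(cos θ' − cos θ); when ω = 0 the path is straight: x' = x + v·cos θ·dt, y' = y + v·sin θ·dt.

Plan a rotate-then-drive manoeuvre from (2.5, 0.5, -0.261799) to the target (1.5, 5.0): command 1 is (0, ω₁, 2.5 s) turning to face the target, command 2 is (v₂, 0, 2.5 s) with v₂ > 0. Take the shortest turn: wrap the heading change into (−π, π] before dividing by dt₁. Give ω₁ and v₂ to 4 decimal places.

ω₁ = 0.8205, v₂ = 1.8439

heading to target = atan2(5−0.5, 1.5−2.5) = 1.7895
Δθ = wrap(1.7895 − -0.2618) = 2.0513; ω₁ = Δθ/dt₁ = 0.8205
distance = √((1.5−2.5)² + (5−0.5)²) = 4.6098; v₂ = distance/dt₂ = 1.8439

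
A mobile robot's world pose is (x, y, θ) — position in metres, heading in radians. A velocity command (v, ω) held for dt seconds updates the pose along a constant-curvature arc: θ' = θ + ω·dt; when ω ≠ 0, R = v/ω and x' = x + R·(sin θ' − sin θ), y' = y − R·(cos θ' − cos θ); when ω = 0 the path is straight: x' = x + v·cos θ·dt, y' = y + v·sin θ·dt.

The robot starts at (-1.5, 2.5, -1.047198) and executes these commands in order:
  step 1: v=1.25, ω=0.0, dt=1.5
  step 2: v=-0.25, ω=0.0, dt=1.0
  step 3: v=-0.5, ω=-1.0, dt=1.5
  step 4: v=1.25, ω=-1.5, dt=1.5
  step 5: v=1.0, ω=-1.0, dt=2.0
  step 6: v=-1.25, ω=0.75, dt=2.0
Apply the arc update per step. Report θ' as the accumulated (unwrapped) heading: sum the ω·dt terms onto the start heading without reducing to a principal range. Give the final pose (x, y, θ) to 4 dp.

step 1: θ'=-1.0472 (straight) → pose (-0.5625, 0.8762, -1.0472)
step 2: θ'=-1.0472 (straight) → pose (-0.6875, 1.0927, -1.0472)
step 3: θ'=-2.5472 (R=0.5000) → pose (-0.5345, 1.7570, -2.5472)
step 4: θ'=-4.7972 (R=-0.8333) → pose (-1.8315, 2.5179, -4.7972)
step 5: θ'=-6.7972 (R=-1.0000) → pose (-0.3434, 3.3040, -6.7972)
step 6: θ'=-5.2972 (R=-1.6667) → pose (-2.5526, 2.7728, -5.2972)

(-2.5526, 2.7728, -5.2972)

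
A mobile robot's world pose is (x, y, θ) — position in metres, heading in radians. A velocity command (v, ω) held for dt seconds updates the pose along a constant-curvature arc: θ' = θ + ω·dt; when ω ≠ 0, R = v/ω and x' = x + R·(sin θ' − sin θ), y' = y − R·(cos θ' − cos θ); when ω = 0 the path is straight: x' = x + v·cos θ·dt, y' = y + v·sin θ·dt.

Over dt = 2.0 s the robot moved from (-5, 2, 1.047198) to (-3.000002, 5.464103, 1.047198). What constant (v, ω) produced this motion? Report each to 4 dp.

v = 2.0000, ω = 0.0000

Δθ = 1.047198 − 1.047198 = 0.000000
ω = Δθ/dt = 0.000000/2.0 = 0.0000
ω = 0 → v = (Δx·cos θ + Δy·sin θ)/dt = 2.0000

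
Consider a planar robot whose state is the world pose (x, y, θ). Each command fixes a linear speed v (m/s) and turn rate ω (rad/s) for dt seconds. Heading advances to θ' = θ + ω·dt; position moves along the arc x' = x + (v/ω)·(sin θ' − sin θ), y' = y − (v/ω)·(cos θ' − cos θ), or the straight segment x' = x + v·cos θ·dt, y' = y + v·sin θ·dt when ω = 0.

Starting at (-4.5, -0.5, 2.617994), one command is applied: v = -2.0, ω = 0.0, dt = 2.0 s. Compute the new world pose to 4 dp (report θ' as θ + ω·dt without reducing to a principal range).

(-1.0359, -2.5000, 2.6180)

θ' = 2.6180 + 0.0·2.0 = 2.6180
ω = 0 → straight: x' = -4.5 + -2.0·cos(2.6180)·2.0 = -1.0359
y' = -0.5 + -2.0·sin(2.6180)·2.0 = -2.5000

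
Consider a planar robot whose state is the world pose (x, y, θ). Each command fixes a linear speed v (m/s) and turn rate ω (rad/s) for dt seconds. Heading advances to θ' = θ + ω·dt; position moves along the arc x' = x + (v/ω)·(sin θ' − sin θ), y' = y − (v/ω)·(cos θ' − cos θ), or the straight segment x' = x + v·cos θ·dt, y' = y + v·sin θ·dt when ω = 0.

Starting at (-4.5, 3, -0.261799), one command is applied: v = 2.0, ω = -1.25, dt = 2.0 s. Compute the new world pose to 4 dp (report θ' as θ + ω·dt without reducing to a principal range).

(-4.3209, -0.0315, -2.7618)

θ' = -0.2618 + -1.25·2.0 = -2.7618
R = v/ω = 2.0/-1.25 = -1.6000
x' = -4.5 + -1.6000·(sin -2.7618 − sin -0.2618) = -4.3209
y' = 3 − -1.6000·(cos -2.7618 − cos -0.2618) = -0.0315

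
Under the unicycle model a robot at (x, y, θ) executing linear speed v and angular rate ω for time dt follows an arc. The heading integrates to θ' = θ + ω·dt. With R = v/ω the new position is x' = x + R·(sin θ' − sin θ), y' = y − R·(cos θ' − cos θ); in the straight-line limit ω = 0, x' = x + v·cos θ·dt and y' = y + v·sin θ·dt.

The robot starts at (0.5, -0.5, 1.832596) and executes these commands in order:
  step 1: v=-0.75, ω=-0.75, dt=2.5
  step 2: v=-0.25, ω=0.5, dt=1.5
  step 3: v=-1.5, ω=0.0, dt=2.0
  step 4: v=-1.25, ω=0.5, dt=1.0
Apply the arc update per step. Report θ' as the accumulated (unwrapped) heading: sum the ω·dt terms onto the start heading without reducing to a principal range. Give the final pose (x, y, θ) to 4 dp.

(-3.8462, -4.8392, 1.2076)

step 1: θ'=-0.0424 (R=1.0000) → pose (-0.5083, -1.7579, -0.0424)
step 2: θ'=0.7076 (R=-0.5000) → pose (-0.8545, -1.8775, 0.7076)
step 3: θ'=0.7076 (straight) → pose (-3.1343, -3.8275, 0.7076)
step 4: θ'=1.2076 (R=-2.5000) → pose (-3.8462, -4.8392, 1.2076)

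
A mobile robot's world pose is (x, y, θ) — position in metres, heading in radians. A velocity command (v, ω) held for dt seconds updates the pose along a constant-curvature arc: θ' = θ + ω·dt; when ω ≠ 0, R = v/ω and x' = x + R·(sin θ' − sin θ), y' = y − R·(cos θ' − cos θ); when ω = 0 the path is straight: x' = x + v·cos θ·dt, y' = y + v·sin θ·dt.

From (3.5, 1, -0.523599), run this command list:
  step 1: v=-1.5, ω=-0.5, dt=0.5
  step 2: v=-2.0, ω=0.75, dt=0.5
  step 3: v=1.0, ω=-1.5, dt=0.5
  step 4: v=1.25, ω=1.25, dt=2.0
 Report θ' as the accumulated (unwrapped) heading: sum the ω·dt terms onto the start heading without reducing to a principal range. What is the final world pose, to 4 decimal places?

step 1: θ'=-0.7736 (R=3.0000) → pose (2.9039, 1.4519, -0.7736)
step 2: θ'=-0.3986 (R=-2.6667) → pose (2.0756, 2.0018, -0.3986)
step 3: θ'=-1.1486 (R=-0.6667) → pose (2.4250, 1.6605, -1.1486)
step 4: θ'=1.3514 (R=1.0000) → pose (4.3132, 1.8527, 1.3514)

(4.3132, 1.8527, 1.3514)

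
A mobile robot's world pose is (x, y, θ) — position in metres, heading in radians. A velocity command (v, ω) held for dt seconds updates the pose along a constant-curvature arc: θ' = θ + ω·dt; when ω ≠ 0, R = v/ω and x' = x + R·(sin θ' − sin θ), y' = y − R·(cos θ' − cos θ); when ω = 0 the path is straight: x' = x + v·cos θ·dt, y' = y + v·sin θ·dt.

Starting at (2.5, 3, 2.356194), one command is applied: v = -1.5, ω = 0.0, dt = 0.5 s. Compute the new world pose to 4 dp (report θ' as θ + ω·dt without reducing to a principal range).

(3.0303, 2.4697, 2.3562)

θ' = 2.3562 + 0.0·0.5 = 2.3562
ω = 0 → straight: x' = 2.5 + -1.5·cos(2.3562)·0.5 = 3.0303
y' = 3 + -1.5·sin(2.3562)·0.5 = 2.4697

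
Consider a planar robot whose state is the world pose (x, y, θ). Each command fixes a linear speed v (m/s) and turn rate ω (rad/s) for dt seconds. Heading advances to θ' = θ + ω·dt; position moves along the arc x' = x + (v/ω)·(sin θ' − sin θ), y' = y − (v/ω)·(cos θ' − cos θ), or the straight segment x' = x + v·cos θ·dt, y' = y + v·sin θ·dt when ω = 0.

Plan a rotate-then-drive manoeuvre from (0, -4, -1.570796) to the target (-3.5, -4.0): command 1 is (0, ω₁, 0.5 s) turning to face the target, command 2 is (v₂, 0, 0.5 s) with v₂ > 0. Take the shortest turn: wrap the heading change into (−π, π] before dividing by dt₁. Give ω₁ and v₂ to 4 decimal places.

heading to target = atan2(-4−-4, -3.5−0) = 3.1416
Δθ = wrap(3.1416 − -1.5708) = -1.5708; ω₁ = Δθ/dt₁ = -3.1416
distance = √((-3.5−0)² + (-4−-4)²) = 3.5000; v₂ = distance/dt₂ = 7.0000

ω₁ = -3.1416, v₂ = 7.0000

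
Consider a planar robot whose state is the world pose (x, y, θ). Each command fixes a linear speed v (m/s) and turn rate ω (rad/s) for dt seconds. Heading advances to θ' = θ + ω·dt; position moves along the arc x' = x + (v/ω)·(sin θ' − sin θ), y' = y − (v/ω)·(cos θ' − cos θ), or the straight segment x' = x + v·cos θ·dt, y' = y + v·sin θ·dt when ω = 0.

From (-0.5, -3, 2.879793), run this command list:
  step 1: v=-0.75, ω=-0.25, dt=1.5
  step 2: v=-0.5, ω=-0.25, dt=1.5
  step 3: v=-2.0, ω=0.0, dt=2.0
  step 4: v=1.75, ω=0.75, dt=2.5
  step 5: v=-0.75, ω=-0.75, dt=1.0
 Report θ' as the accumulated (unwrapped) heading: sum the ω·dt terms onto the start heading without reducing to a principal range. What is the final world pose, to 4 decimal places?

step 1: θ'=2.5048 (R=3.0000) → pose (0.5074, -3.4858, 2.5048)
step 2: θ'=2.1298 (R=2.0000) → pose (1.0137, -4.0331, 2.1298)
step 3: θ'=2.1298 (straight) → pose (3.1351, -7.4243, 2.1298)
step 4: θ'=4.0048 (R=2.3333) → pose (-0.6162, -7.1450, 4.0048)
step 5: θ'=3.2548 (R=1.0000) → pose (0.0307, -6.8014, 3.2548)

(0.0307, -6.8014, 3.2548)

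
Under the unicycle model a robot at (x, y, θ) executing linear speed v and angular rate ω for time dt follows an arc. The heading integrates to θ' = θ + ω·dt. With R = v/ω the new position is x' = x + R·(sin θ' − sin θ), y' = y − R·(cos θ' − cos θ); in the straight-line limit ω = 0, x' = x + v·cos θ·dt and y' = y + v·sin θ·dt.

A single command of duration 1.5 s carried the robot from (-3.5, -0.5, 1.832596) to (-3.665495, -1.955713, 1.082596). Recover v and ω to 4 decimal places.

Δθ = 1.082596 − 1.832596 = -0.750000
ω = Δθ/dt = -0.750000/1.5 = -0.5000
R = −Δy/(cos θ' − cos θ) = 2.0000
v = R·ω = 2.0000·-0.5000 = -1.0000

v = -1.0000, ω = -0.5000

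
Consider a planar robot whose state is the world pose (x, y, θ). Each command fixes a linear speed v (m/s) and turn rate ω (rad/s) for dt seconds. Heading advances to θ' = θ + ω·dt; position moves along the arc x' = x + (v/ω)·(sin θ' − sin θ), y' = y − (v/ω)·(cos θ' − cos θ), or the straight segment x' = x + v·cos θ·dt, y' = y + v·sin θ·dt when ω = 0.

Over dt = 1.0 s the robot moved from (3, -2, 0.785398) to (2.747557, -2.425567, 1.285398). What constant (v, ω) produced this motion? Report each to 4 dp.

Δθ = 1.285398 − 0.785398 = 0.500000
ω = Δθ/dt = 0.500000/1.0 = 0.5000
R = −Δy/(cos θ' − cos θ) = -1.0000
v = R·ω = -1.0000·0.5000 = -0.5000

v = -0.5000, ω = 0.5000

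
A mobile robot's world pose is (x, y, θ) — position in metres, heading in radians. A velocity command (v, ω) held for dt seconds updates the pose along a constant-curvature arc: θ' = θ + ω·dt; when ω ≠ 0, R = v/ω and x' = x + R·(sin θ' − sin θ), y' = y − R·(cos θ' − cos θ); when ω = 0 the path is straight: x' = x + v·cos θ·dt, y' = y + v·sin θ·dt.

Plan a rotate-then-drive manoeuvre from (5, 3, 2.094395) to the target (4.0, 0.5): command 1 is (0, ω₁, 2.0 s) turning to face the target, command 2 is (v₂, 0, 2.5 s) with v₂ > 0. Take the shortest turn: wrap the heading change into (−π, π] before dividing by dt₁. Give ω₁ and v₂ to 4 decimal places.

ω₁ = 1.1187, v₂ = 1.0770

heading to target = atan2(0.5−3, 4−5) = -1.9513
Δθ = wrap(-1.9513 − 2.0944) = 2.2375; ω₁ = Δθ/dt₁ = 1.1187
distance = √((4−5)² + (0.5−3)²) = 2.6926; v₂ = distance/dt₂ = 1.0770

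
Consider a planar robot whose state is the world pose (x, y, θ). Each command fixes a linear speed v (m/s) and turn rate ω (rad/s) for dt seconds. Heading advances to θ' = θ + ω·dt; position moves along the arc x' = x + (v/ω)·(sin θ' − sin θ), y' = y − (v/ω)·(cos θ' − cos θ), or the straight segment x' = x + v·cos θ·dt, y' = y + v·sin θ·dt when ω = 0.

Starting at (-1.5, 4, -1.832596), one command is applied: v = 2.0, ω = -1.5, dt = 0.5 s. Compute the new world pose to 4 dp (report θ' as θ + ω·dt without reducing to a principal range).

(-2.0808, 3.2147, -2.5826)

θ' = -1.8326 + -1.5·0.5 = -2.5826
R = v/ω = 2.0/-1.5 = -1.3333
x' = -1.5 + -1.3333·(sin -2.5826 − sin -1.8326) = -2.0808
y' = 4 − -1.3333·(cos -2.5826 − cos -1.8326) = 3.2147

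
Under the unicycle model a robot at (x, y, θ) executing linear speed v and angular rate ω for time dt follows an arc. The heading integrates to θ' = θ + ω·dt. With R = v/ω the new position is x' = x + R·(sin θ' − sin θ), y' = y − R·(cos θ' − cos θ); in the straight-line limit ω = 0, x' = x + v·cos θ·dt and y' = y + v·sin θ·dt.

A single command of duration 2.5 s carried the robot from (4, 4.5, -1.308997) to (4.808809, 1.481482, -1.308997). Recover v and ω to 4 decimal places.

Δθ = -1.308997 − -1.308997 = 0.000000
ω = Δθ/dt = 0.000000/2.5 = 0.0000
ω = 0 → v = (Δx·cos θ + Δy·sin θ)/dt = 1.2500

v = 1.2500, ω = 0.0000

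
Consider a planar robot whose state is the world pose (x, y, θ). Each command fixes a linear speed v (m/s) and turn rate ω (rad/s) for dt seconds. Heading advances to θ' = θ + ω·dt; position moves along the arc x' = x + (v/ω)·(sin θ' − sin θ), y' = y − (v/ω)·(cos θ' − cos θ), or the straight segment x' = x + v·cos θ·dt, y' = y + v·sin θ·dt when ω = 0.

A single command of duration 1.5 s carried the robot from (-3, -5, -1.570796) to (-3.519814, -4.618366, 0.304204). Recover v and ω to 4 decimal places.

Δθ = 0.304204 − -1.570796 = 1.875000
ω = Δθ/dt = 1.875000/1.5 = 1.2500
R = Δx/(sin θ' − sin θ) = -0.4000
v = R·ω = -0.4000·1.2500 = -0.5000

v = -0.5000, ω = 1.2500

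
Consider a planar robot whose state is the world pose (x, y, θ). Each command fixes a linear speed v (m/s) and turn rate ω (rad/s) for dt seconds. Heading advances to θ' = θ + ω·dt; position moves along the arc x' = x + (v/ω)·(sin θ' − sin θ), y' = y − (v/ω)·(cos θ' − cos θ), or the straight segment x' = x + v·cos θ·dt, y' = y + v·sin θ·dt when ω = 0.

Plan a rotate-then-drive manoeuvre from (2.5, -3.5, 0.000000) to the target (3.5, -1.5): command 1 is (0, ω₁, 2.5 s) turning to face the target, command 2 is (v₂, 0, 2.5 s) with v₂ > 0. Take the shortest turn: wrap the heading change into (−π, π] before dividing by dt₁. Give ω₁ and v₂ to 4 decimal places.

heading to target = atan2(-1.5−-3.5, 3.5−2.5) = 1.1071
Δθ = wrap(1.1071 − 0.0000) = 1.1071; ω₁ = Δθ/dt₁ = 0.4429
distance = √((3.5−2.5)² + (-1.5−-3.5)²) = 2.2361; v₂ = distance/dt₂ = 0.8944

ω₁ = 0.4429, v₂ = 0.8944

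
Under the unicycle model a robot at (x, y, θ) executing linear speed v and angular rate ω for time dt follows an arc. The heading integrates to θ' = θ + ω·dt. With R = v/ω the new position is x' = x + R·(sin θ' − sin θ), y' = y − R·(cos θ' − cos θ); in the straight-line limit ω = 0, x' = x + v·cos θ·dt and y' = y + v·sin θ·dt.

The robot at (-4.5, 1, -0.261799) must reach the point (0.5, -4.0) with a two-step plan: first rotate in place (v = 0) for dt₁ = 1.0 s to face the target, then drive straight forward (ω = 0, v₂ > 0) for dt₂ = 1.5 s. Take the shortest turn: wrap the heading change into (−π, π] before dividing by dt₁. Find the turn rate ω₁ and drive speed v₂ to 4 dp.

ω₁ = -0.5236, v₂ = 4.7140

heading to target = atan2(-4−1, 0.5−-4.5) = -0.7854
Δθ = wrap(-0.7854 − -0.2618) = -0.5236; ω₁ = Δθ/dt₁ = -0.5236
distance = √((0.5−-4.5)² + (-4−1)²) = 7.0711; v₂ = distance/dt₂ = 4.7140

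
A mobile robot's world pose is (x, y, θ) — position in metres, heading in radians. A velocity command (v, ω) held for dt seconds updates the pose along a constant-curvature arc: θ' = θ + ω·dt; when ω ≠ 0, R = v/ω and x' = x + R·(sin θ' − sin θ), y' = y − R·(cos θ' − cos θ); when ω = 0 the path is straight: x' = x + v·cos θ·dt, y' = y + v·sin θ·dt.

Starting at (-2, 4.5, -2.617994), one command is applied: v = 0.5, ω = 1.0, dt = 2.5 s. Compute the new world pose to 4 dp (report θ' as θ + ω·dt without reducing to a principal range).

(-1.8089, 3.5705, -0.1180)

θ' = -2.6180 + 1.0·2.5 = -0.1180
R = v/ω = 0.5/1.0 = 0.5000
x' = -2 + 0.5000·(sin -0.1180 − sin -2.6180) = -1.8089
y' = 4.5 − 0.5000·(cos -0.1180 − cos -2.6180) = 3.5705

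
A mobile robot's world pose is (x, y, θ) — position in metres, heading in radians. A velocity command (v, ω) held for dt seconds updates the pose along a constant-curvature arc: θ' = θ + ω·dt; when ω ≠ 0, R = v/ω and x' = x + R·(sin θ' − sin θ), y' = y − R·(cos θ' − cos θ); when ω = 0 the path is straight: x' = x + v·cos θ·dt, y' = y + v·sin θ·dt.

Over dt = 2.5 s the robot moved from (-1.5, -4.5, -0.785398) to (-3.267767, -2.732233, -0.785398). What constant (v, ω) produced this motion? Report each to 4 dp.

v = -1.0000, ω = 0.0000

Δθ = -0.785398 − -0.785398 = 0.000000
ω = Δθ/dt = 0.000000/2.5 = 0.0000
ω = 0 → v = (Δx·cos θ + Δy·sin θ)/dt = -1.0000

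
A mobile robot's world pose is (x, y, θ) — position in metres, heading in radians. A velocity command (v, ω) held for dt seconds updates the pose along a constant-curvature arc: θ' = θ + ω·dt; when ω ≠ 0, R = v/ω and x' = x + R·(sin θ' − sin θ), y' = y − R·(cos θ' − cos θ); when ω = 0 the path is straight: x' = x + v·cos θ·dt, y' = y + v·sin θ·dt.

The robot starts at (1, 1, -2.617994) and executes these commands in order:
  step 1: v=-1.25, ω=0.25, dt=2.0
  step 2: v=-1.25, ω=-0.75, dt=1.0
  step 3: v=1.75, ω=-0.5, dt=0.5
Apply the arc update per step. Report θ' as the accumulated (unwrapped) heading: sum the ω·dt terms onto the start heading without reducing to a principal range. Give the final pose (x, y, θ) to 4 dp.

(2.8798, 3.3370, -3.1180)

step 1: θ'=-2.1180 (R=-5.0000) → pose (2.7699, 2.7286, -2.1180)
step 2: θ'=-2.8680 (R=1.6667) → pose (3.7429, 3.4662, -2.8680)
step 3: θ'=-3.1180 (R=-3.5000) → pose (2.8798, 3.3370, -3.1180)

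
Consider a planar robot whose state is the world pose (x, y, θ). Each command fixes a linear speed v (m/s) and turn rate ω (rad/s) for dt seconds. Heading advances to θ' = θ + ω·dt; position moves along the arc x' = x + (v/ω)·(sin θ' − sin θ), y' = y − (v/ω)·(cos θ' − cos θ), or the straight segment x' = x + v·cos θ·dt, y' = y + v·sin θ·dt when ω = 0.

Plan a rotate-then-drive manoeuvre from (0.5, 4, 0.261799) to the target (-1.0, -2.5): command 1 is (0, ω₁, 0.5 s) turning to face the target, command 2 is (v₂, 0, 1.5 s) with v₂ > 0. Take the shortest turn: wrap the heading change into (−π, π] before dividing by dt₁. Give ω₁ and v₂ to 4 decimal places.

heading to target = atan2(-2.5−4, -1−0.5) = -1.7976
Δθ = wrap(-1.7976 − 0.2618) = -2.0594; ω₁ = Δθ/dt₁ = -4.1188
distance = √((-1−0.5)² + (-2.5−4)²) = 6.6708; v₂ = distance/dt₂ = 4.4472

ω₁ = -4.1188, v₂ = 4.4472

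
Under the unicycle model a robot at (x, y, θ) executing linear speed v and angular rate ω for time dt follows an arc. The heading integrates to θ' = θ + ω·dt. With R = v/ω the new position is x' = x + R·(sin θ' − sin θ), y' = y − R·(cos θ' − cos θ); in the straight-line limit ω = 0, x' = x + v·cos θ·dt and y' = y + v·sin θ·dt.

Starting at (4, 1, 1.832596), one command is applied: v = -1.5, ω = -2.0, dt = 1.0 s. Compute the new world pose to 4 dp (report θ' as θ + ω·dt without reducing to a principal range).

(3.1506, 0.0664, -0.1674)

θ' = 1.8326 + -2.0·1.0 = -0.1674
R = v/ω = -1.5/-2.0 = 0.7500
x' = 4 + 0.7500·(sin -0.1674 − sin 1.8326) = 3.1506
y' = 1 − 0.7500·(cos -0.1674 − cos 1.8326) = 0.0664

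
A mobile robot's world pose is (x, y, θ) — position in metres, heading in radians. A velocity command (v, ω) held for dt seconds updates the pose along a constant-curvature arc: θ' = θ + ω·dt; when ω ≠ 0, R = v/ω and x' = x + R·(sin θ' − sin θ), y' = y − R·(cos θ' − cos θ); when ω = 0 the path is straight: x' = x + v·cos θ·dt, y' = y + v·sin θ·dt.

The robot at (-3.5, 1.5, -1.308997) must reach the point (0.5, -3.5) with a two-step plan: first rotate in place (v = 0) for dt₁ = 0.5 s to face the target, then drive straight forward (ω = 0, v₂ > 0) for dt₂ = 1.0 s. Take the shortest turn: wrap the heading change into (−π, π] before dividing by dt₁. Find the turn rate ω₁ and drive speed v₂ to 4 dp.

heading to target = atan2(-3.5−1.5, 0.5−-3.5) = -0.8961
Δθ = wrap(-0.8961 − -1.3090) = 0.4129; ω₁ = Δθ/dt₁ = 0.8259
distance = √((0.5−-3.5)² + (-3.5−1.5)²) = 6.4031; v₂ = distance/dt₂ = 6.4031

ω₁ = 0.8259, v₂ = 6.4031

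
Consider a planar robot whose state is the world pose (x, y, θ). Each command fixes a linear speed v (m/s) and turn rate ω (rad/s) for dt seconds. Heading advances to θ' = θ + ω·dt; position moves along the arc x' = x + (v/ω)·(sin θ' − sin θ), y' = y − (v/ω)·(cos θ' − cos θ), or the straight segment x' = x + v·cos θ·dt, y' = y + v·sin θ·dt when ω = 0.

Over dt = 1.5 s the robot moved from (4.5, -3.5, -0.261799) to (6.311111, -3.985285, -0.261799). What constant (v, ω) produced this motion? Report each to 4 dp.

v = 1.2500, ω = 0.0000

Δθ = -0.261799 − -0.261799 = 0.000000
ω = Δθ/dt = 0.000000/1.5 = 0.0000
ω = 0 → v = (Δx·cos θ + Δy·sin θ)/dt = 1.2500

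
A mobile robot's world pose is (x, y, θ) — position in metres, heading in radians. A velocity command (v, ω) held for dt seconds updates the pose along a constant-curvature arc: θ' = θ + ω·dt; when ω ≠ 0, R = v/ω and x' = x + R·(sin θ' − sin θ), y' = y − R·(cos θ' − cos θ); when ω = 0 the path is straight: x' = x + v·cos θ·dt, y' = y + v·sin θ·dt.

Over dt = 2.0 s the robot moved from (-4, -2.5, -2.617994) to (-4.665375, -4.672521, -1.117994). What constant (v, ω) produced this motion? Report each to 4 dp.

v = 1.2500, ω = 0.7500

Δθ = -1.117994 − -2.617994 = 1.500000
ω = Δθ/dt = 1.500000/2.0 = 0.7500
R = −Δy/(cos θ' − cos θ) = 1.6667
v = R·ω = 1.6667·0.7500 = 1.2500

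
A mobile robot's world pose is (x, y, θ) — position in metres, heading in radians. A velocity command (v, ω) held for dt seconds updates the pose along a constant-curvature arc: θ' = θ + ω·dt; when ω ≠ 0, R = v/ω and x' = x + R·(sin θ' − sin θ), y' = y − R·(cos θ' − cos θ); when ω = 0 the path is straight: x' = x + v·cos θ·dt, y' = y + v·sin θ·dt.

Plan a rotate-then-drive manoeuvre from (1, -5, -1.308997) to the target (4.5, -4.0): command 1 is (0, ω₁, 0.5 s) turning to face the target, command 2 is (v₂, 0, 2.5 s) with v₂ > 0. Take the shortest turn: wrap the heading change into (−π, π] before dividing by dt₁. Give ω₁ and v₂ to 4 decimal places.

ω₁ = 3.1746, v₂ = 1.4560

heading to target = atan2(-4−-5, 4.5−1) = 0.2783
Δθ = wrap(0.2783 − -1.3090) = 1.5873; ω₁ = Δθ/dt₁ = 3.1746
distance = √((4.5−1)² + (-4−-5)²) = 3.6401; v₂ = distance/dt₂ = 1.4560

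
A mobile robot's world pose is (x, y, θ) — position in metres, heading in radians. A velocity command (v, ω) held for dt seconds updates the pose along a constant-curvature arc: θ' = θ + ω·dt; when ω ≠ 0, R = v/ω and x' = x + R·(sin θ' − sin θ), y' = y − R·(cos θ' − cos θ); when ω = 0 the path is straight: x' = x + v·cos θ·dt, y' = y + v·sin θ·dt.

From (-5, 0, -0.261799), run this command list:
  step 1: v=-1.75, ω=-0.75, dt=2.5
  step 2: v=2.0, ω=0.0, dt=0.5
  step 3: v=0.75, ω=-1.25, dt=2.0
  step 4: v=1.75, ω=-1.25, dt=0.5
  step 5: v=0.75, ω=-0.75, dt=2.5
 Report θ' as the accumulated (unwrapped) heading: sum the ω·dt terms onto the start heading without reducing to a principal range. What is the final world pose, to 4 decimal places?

(-6.1980, 3.9094, -7.1368)

step 1: θ'=-2.1368 (R=2.3333) → pose (-6.3655, 3.5051, -2.1368)
step 2: θ'=-2.1368 (straight) → pose (-6.9018, 2.6611, -2.1368)
step 3: θ'=-4.6368 (R=-0.6000) → pose (-8.0065, 2.9375, -4.6368)
step 4: θ'=-5.2618 (R=-1.4000) → pose (-7.8045, 3.7743, -5.2618)
step 5: θ'=-7.1368 (R=-1.0000) → pose (-6.1980, 3.9094, -7.1368)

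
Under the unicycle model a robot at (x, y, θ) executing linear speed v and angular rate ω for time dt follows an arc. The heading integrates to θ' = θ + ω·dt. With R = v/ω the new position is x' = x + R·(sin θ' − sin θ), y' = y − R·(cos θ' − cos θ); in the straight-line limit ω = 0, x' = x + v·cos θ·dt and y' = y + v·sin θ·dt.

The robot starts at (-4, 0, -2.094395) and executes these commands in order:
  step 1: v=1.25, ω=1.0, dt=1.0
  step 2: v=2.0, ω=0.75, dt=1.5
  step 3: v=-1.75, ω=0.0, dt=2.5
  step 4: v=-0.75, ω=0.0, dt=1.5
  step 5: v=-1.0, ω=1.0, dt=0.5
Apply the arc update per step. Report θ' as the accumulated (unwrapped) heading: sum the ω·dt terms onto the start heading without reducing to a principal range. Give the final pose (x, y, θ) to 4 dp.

(-7.5498, -2.9461, 0.5306)

step 1: θ'=-1.0944 (R=1.2500) → pose (-4.0283, -1.1982, -1.0944)
step 2: θ'=0.0306 (R=2.6667) → pose (-1.5769, -2.6408, 0.0306)
step 3: θ'=0.0306 (straight) → pose (-5.9499, -2.7746, 0.0306)
step 4: θ'=0.0306 (straight) → pose (-7.0744, -2.8091, 0.0306)
step 5: θ'=0.5306 (R=-1.0000) → pose (-7.5498, -2.9461, 0.5306)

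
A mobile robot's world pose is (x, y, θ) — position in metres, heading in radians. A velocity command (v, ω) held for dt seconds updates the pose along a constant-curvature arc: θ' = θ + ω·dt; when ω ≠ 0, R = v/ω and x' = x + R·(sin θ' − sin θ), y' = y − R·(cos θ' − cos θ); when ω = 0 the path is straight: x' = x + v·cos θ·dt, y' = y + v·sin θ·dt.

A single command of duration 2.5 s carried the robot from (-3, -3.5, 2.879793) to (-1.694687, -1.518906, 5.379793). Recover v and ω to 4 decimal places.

v = -1.2500, ω = 1.0000

Δθ = 5.379793 − 2.879793 = 2.500000
ω = Δθ/dt = 2.500000/2.5 = 1.0000
R = −Δy/(cos θ' − cos θ) = -1.2500
v = R·ω = -1.2500·1.0000 = -1.2500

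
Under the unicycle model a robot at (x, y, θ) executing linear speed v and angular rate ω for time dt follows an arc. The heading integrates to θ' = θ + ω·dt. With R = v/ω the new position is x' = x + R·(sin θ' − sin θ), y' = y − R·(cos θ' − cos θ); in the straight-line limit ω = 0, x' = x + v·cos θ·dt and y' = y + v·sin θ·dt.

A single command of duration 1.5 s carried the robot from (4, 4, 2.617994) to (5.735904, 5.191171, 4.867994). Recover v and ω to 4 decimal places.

v = -1.7500, ω = 1.5000

Δθ = 4.867994 − 2.617994 = 2.250000
ω = Δθ/dt = 2.250000/1.5 = 1.5000
R = Δx/(sin θ' − sin θ) = -1.1667
v = R·ω = -1.1667·1.5000 = -1.7500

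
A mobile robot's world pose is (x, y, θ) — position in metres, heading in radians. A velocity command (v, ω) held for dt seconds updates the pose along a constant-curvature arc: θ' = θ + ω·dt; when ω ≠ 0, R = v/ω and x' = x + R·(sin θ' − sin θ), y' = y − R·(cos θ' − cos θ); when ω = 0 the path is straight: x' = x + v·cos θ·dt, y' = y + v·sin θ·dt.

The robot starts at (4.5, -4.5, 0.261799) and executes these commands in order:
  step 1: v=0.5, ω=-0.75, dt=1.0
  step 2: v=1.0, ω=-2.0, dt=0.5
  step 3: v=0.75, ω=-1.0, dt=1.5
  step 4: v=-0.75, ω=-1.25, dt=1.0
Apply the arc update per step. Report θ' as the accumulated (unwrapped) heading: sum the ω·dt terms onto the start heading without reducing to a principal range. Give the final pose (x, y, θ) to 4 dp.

step 1: θ'=-0.4882 (R=-0.6667) → pose (4.9852, -4.5552, -0.4882)
step 2: θ'=-1.4882 (R=-0.5000) → pose (5.2490, -4.9555, -1.4882)
step 3: θ'=-2.9882 (R=-0.7500) → pose (4.6162, -5.7586, -2.9882)
step 4: θ'=-4.2382 (R=0.6000) → pose (5.2416, -6.0776, -4.2382)

(5.2416, -6.0776, -4.2382)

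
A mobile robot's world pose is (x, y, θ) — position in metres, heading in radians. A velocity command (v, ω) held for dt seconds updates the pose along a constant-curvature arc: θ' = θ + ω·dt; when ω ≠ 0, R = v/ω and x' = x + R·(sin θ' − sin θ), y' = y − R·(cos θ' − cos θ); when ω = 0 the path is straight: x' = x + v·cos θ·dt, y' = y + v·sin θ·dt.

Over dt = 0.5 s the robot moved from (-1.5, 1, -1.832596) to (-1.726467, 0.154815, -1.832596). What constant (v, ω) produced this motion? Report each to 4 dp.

v = 1.7500, ω = 0.0000

Δθ = -1.832596 − -1.832596 = 0.000000
ω = Δθ/dt = 0.000000/0.5 = 0.0000
ω = 0 → v = (Δx·cos θ + Δy·sin θ)/dt = 1.7500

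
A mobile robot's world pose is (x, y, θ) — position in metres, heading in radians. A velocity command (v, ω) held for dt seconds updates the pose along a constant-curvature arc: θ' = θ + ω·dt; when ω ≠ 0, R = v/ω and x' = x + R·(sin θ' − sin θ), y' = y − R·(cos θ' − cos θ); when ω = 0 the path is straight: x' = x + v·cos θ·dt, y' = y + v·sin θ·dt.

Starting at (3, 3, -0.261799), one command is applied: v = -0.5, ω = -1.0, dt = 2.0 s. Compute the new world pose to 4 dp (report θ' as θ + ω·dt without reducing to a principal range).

θ' = -0.2618 + -1.0·2.0 = -2.2618
R = v/ω = -0.5/-1.0 = 0.5000
x' = 3 + 0.5000·(sin -2.2618 − sin -0.2618) = 2.7441
y' = 3 − 0.5000·(cos -2.2618 − cos -0.2618) = 3.8016

(2.7441, 3.8016, -2.2618)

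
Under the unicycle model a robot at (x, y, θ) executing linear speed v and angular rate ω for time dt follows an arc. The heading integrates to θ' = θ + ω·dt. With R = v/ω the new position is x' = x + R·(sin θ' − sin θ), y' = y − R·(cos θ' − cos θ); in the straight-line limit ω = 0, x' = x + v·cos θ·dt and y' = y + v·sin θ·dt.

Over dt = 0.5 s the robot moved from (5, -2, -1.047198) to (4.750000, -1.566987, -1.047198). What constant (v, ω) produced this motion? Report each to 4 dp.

Δθ = -1.047198 − -1.047198 = 0.000000
ω = Δθ/dt = 0.000000/0.5 = 0.0000
ω = 0 → v = (Δx·cos θ + Δy·sin θ)/dt = -1.0000

v = -1.0000, ω = 0.0000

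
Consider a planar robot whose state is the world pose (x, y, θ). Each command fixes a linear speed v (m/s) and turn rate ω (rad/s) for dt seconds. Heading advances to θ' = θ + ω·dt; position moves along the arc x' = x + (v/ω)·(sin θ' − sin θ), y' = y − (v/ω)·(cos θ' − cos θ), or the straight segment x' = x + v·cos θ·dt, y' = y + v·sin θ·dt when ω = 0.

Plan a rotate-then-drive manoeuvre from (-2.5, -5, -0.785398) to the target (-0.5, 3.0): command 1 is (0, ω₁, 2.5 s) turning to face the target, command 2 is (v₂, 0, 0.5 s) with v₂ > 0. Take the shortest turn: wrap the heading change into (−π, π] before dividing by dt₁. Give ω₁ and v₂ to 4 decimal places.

ω₁ = 0.8445, v₂ = 16.4924

heading to target = atan2(3−-5, -0.5−-2.5) = 1.3258
Δθ = wrap(1.3258 − -0.7854) = 2.1112; ω₁ = Δθ/dt₁ = 0.8445
distance = √((-0.5−-2.5)² + (3−-5)²) = 8.2462; v₂ = distance/dt₂ = 16.4924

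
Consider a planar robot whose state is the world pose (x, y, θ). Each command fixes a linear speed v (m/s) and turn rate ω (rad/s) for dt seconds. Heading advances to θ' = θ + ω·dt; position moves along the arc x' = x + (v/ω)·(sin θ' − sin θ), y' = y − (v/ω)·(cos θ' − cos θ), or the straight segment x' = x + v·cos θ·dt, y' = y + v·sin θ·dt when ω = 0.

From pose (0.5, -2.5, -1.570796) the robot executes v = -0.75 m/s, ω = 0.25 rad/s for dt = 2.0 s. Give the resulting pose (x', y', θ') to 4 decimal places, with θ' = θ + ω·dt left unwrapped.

(0.1327, -1.0617, -1.0708)

θ' = -1.5708 + 0.25·2.0 = -1.0708
R = v/ω = -0.75/0.25 = -3.0000
x' = 0.5 + -3.0000·(sin -1.0708 − sin -1.5708) = 0.1327
y' = -2.5 − -3.0000·(cos -1.0708 − cos -1.5708) = -1.0617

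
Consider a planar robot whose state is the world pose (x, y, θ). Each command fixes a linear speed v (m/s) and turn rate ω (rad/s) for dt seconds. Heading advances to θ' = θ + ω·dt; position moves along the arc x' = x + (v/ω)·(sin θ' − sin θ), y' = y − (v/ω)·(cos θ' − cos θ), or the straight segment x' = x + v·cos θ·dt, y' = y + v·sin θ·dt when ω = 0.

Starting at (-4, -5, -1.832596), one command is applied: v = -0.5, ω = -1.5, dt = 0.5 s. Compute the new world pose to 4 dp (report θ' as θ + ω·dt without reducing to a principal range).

θ' = -1.8326 + -1.5·0.5 = -2.5826
R = v/ω = -0.5/-1.5 = 0.3333
x' = -4 + 0.3333·(sin -2.5826 − sin -1.8326) = -3.8548
y' = -5 − 0.3333·(cos -2.5826 − cos -1.8326) = -4.8037

(-3.8548, -4.8037, -2.5826)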